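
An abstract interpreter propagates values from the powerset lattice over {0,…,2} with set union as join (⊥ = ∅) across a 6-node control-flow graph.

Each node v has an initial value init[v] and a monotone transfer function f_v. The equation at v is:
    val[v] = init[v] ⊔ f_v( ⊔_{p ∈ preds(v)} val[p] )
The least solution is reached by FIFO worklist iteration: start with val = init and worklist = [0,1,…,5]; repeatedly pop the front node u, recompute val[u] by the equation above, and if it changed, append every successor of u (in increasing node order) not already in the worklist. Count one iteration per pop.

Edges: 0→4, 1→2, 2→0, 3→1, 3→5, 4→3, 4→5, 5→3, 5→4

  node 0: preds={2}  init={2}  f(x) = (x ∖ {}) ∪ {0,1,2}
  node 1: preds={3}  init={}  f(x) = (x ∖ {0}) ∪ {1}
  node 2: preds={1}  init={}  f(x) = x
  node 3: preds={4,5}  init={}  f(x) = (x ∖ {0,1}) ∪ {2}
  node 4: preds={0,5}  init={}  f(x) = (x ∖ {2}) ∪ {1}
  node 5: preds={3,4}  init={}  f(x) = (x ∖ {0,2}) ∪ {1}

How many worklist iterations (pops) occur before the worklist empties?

12

Trace (12 dequeues):
  [1] u=0 | in {} | out {0,1,2} | prev {2} | push {}
  [2] u=1 | in {} | out {1} | prev {} | push {}
  [3] u=2 | in {1} | out {1} | prev {} | push {0}
  [4] u=3 | in {} | out {2} | prev {} | push {1}
  [5] u=4 | in {0,1,2} | out {0,1} | prev {} | push {3}
  [6] u=5 | in {0,1,2} | out {1} | prev {} | push {4}
  [7] u=0 | in {1} | out {0,1,2} | ==
  [8] u=1 | in {2} | out {1,2} | prev {1} | push {2}
  [9] u=3 | in {0,1} | out {2} | ==
  [10] u=4 | in {0,1,2} | out {0,1} | ==
  [11] u=2 | in {1,2} | out {1,2} | prev {1} | push {0}
  [12] u=0 | in {1,2} | out {0,1,2} | ==

Converged values:
  [0] {0,1,2}
  [1] {1,2}
  [2] {1,2}
  [3] {2}
  [4] {0,1}
  [5] {1}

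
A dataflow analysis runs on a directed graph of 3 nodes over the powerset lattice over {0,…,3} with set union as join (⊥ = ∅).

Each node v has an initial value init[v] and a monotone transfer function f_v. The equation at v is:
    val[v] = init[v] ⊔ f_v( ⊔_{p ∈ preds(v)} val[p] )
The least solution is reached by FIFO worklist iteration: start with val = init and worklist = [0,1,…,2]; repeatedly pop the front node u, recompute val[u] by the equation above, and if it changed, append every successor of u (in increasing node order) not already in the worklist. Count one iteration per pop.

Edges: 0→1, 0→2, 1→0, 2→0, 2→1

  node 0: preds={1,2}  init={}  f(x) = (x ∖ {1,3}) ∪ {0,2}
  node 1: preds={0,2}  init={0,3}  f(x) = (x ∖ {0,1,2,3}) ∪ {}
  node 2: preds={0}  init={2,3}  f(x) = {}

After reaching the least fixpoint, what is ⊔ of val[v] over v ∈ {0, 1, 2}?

Trace (3 dequeues):
  [1] u=0 | in {0,2,3} | out {0,2} | prev {} | push {}
  [2] u=1 | in {0,2,3} | out {0,3} | ==
  [3] u=2 | in {0,2} | out {2,3} | ==

Converged values:
  [0] {0,2}
  [1] {0,3}
  [2] {2,3}

{0,2,3}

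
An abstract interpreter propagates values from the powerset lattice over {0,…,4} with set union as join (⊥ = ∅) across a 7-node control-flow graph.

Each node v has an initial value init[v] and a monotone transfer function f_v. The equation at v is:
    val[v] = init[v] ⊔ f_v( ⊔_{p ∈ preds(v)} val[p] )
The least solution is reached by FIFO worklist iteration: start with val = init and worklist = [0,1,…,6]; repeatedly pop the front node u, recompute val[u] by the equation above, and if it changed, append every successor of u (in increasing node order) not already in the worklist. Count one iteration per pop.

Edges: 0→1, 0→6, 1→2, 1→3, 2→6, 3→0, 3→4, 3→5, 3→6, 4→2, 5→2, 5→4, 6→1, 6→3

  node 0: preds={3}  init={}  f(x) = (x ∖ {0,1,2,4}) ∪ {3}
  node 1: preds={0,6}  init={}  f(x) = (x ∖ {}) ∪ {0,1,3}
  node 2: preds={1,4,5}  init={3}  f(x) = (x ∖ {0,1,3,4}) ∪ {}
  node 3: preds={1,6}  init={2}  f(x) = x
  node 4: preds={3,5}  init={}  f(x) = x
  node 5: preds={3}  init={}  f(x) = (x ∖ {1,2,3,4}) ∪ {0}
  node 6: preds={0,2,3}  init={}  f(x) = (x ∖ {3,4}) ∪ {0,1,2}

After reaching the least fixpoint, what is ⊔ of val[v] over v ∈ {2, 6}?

Trace (14 dequeues):
  [1] u=0 | in {2} | out {3} | prev {} | push {}
  [2] u=1 | in {3} | out {0,1,3} | prev {} | push {}
  [3] u=2 | in {0,1,3} | out {3} | ==
  [4] u=3 | in {0,1,3} | out {0,1,2,3} | prev {2} | push {0}
  [5] u=4 | in {0,1,2,3} | out {0,1,2,3} | prev {} | push {2}
  [6] u=5 | in {0,1,2,3} | out {0} | prev {} | push {4}
  [7] u=6 | in {0,1,2,3} | out {0,1,2} | prev {} | push {1,3}
  [8] u=0 | in {0,1,2,3} | out {3} | ==
  [9] u=2 | in {0,1,2,3} | out {2,3} | prev {3} | push {6}
  [10] u=4 | in {0,1,2,3} | out {0,1,2,3} | ==
  [11] u=1 | in {0,1,2,3} | out {0,1,2,3} | prev {0,1,3} | push {2}
  [12] u=3 | in {0,1,2,3} | out {0,1,2,3} | ==
  [13] u=6 | in {0,1,2,3} | out {0,1,2} | ==
  [14] u=2 | in {0,1,2,3} | out {2,3} | ==

Converged values:
  [0] {3}
  [1] {0,1,2,3}
  [2] {2,3}
  [3] {0,1,2,3}
  [4] {0,1,2,3}
  [5] {0}
  [6] {0,1,2}

{0,1,2,3}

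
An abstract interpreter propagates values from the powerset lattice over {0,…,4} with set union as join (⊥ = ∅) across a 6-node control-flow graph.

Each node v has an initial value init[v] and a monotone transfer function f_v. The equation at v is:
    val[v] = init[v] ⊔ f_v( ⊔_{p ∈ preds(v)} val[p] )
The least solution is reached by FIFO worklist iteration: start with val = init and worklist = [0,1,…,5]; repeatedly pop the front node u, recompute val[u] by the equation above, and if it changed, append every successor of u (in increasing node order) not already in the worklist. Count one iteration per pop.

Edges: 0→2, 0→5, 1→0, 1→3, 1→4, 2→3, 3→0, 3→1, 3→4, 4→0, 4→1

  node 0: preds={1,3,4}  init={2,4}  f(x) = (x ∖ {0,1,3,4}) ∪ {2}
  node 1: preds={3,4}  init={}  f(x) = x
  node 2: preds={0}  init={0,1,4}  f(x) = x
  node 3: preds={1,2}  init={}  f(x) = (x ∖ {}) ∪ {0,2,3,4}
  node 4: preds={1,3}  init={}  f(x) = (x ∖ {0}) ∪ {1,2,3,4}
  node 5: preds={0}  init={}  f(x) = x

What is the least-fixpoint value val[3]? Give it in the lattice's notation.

Trace (11 dequeues):
  [1] u=0 | in {} | out {2,4} | ==
  [2] u=1 | in {} | out {} | ==
  [3] u=2 | in {2,4} | out {0,1,2,4} | prev {0,1,4} | push {}
  [4] u=3 | in {0,1,2,4} | out {0,1,2,3,4} | prev {} | push {0,1}
  [5] u=4 | in {0,1,2,3,4} | out {1,2,3,4} | prev {} | push {}
  [6] u=5 | in {2,4} | out {2,4} | prev {} | push {}
  [7] u=0 | in {0,1,2,3,4} | out {2,4} | ==
  [8] u=1 | in {0,1,2,3,4} | out {0,1,2,3,4} | prev {} | push {0,3,4}
  [9] u=0 | in {0,1,2,3,4} | out {2,4} | ==
  [10] u=3 | in {0,1,2,3,4} | out {0,1,2,3,4} | ==
  [11] u=4 | in {0,1,2,3,4} | out {1,2,3,4} | ==

Converged values:
  [0] {2,4}
  [1] {0,1,2,3,4}
  [2] {0,1,2,4}
  [3] {0,1,2,3,4}
  [4] {1,2,3,4}
  [5] {2,4}

{0,1,2,3,4}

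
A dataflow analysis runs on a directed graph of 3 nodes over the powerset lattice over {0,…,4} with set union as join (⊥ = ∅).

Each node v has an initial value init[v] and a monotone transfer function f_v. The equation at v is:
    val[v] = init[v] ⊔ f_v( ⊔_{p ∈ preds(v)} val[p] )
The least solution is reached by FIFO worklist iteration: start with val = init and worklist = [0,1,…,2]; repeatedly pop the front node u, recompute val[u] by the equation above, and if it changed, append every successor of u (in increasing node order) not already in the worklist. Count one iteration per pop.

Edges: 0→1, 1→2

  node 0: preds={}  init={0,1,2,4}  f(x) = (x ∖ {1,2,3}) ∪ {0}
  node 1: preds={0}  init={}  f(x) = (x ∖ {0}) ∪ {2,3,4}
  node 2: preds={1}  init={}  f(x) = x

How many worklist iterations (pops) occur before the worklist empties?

3

Trace (3 dequeues):
  [1] u=0 | in {} | out {0,1,2,4} | ==
  [2] u=1 | in {0,1,2,4} | out {1,2,3,4} | prev {} | push {}
  [3] u=2 | in {1,2,3,4} | out {1,2,3,4} | prev {} | push {}

Converged values:
  [0] {0,1,2,4}
  [1] {1,2,3,4}
  [2] {1,2,3,4}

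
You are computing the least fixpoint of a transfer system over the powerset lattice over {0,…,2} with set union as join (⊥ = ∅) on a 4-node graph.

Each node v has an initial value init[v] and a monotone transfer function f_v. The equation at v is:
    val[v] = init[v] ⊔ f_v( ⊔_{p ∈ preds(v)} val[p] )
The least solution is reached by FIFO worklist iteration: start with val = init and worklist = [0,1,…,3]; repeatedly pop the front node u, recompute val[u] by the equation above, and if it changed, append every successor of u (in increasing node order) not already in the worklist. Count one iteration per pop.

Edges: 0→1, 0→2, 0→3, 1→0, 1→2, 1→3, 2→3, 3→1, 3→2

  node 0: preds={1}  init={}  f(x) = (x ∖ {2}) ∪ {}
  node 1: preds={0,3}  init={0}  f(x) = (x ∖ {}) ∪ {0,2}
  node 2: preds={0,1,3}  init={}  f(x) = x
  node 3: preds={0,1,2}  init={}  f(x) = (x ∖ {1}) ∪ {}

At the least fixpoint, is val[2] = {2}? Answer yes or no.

no

Worklist (7 pops):
  #1 pop 0: in={0} → {0} (was {}); enqueue []
  #2 pop 1: in={0} → {0,2} (was {0}); enqueue [0]
  #3 pop 2: in={0,2} → {0,2} (was {}); enqueue []
  #4 pop 3: in={0,2} → {0,2} (was {}); enqueue [1,2]
  #5 pop 0: in={0,2} → {0} (no change)
  #6 pop 1: in={0,2} → {0,2} (no change)
  #7 pop 2: in={0,2} → {0,2} (no change)

Fixpoint:
  val[0] = {0}
  val[1] = {0,2}
  val[2] = {0,2}
  val[3] = {0,2}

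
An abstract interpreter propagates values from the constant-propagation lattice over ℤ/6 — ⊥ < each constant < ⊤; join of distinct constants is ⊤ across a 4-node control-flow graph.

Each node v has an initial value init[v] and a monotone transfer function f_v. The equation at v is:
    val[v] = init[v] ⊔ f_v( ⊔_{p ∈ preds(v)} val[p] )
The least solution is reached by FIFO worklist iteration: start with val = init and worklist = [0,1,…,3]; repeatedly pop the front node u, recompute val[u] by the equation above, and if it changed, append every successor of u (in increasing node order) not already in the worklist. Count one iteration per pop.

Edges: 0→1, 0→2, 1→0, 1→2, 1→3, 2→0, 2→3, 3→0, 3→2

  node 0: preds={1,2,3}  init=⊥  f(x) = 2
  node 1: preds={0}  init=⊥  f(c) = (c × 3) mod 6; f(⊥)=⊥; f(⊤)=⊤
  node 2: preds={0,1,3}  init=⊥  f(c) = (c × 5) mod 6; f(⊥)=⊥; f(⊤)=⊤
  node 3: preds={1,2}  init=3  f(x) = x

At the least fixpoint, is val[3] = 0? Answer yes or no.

Worklist (6 pops):
  #1 pop 0: in=3 → 2 (was ⊥); enqueue []
  #2 pop 1: in=2 → 0 (was ⊥); enqueue [0]
  #3 pop 2: in=⊤ → ⊤ (was ⊥); enqueue []
  #4 pop 3: in=⊤ → ⊤ (was 3); enqueue [2]
  #5 pop 0: in=⊤ → 2 (no change)
  #6 pop 2: in=⊤ → ⊤ (no change)

Fixpoint:
  val[0] = 2
  val[1] = 0
  val[2] = ⊤
  val[3] = ⊤

no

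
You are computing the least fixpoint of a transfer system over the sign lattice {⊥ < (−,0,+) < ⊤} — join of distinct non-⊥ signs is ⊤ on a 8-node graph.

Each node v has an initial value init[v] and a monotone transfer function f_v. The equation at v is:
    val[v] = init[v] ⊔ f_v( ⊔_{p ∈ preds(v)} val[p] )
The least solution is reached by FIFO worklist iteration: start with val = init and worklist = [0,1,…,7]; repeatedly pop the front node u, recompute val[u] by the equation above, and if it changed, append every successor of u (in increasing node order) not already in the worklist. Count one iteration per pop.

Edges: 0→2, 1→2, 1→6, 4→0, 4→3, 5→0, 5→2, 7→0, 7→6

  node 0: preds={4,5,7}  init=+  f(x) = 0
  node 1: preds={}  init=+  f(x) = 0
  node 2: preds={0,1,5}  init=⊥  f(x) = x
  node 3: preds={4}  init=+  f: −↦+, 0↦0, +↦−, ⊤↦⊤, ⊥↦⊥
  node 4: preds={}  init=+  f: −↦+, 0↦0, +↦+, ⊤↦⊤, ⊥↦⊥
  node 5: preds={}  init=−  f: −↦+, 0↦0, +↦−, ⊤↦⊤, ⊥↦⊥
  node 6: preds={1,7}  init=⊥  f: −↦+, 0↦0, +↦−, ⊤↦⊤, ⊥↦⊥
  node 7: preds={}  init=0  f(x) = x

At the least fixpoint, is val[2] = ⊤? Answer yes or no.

yes

Iteration log — 8 steps:
  step 1. node 0  ⊔preds=⊤  new=⊤  old=+  +wl: 
  step 2. node 1  ⊔preds=⊥  new=⊤  old=+  +wl: 
  step 3. node 2  ⊔preds=⊤  new=⊤  old=⊥  +wl: 
  step 4. node 3  ⊔preds=+  new=⊤  old=+  +wl: 
  step 5. node 4  ⊔preds=⊥  new=+  stable
  step 6. node 5  ⊔preds=⊥  new=−  stable
  step 7. node 6  ⊔preds=⊤  new=⊤  old=⊥  +wl: 
  step 8. node 7  ⊔preds=⊥  new=0  stable

Least fixpoint reached:
  node 0: ⊤
  node 1: ⊤
  node 2: ⊤
  node 3: ⊤
  node 4: +
  node 5: −
  node 6: ⊤
  node 7: 0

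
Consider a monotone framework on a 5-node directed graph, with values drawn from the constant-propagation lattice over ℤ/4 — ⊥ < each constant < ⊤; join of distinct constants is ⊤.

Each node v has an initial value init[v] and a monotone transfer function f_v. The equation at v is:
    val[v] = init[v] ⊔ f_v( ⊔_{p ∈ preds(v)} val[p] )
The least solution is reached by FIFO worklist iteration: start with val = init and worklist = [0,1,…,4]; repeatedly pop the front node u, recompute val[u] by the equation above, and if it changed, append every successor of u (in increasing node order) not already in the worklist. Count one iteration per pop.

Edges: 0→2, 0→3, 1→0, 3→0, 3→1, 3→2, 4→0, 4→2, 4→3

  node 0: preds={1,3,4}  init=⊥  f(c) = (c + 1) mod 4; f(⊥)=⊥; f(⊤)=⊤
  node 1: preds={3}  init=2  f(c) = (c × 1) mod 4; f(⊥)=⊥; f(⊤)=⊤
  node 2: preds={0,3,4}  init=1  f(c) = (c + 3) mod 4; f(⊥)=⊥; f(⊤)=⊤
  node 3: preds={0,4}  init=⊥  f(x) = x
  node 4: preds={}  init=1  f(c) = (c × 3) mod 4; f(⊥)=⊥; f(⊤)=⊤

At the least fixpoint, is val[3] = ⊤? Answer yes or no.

Trace (9 dequeues):
  [1] u=0 | in ⊤ | out ⊤ | prev ⊥ | push {}
  [2] u=1 | in ⊥ | out 2 | ==
  [3] u=2 | in ⊤ | out ⊤ | prev 1 | push {}
  [4] u=3 | in ⊤ | out ⊤ | prev ⊥ | push {0,1,2}
  [5] u=4 | in ⊥ | out 1 | ==
  [6] u=0 | in ⊤ | out ⊤ | ==
  [7] u=1 | in ⊤ | out ⊤ | prev 2 | push {0}
  [8] u=2 | in ⊤ | out ⊤ | ==
  [9] u=0 | in ⊤ | out ⊤ | ==

Converged values:
  [0] ⊤
  [1] ⊤
  [2] ⊤
  [3] ⊤
  [4] 1

yes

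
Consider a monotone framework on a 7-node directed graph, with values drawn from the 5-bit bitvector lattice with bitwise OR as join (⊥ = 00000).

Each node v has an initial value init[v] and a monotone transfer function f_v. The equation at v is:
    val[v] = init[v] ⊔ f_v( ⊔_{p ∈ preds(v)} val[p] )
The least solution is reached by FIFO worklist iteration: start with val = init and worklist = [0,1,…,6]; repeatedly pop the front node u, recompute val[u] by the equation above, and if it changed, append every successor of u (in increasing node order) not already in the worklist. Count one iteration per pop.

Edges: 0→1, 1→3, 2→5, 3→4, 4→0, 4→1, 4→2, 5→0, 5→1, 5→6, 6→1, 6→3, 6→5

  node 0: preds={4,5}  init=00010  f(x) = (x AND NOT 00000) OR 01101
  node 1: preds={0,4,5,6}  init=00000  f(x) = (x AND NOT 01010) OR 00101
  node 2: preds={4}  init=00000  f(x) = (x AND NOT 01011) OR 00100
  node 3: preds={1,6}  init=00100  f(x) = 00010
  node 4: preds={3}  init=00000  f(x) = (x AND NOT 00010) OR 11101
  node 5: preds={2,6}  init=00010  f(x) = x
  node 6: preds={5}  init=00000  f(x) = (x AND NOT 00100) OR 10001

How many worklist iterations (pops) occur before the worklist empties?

Worklist (15 pops):
  #1 pop 0: in=00010 → 01111 (was 00010); enqueue []
  #2 pop 1: in=01111 → 00101 (was 00000); enqueue []
  #3 pop 2: in=00000 → 00100 (was 00000); enqueue []
  #4 pop 3: in=00101 → 00110 (was 00100); enqueue []
  #5 pop 4: in=00110 → 11101 (was 00000); enqueue [0,1,2]
  #6 pop 5: in=00100 → 00110 (was 00010); enqueue []
  #7 pop 6: in=00110 → 10011 (was 00000); enqueue [3,5]
  #8 pop 0: in=11111 → 11111 (was 01111); enqueue []
  #9 pop 1: in=11111 → 10101 (was 00101); enqueue []
  #10 pop 2: in=11101 → 10100 (was 00100); enqueue []
  #11 pop 3: in=10111 → 00110 (no change)
  #12 pop 5: in=10111 → 10111 (was 00110); enqueue [0,1,6]
  #13 pop 0: in=11111 → 11111 (no change)
  #14 pop 1: in=11111 → 10101 (no change)
  #15 pop 6: in=10111 → 10011 (no change)

Fixpoint:
  val[0] = 11111
  val[1] = 10101
  val[2] = 10100
  val[3] = 00110
  val[4] = 11101
  val[5] = 10111
  val[6] = 10011

15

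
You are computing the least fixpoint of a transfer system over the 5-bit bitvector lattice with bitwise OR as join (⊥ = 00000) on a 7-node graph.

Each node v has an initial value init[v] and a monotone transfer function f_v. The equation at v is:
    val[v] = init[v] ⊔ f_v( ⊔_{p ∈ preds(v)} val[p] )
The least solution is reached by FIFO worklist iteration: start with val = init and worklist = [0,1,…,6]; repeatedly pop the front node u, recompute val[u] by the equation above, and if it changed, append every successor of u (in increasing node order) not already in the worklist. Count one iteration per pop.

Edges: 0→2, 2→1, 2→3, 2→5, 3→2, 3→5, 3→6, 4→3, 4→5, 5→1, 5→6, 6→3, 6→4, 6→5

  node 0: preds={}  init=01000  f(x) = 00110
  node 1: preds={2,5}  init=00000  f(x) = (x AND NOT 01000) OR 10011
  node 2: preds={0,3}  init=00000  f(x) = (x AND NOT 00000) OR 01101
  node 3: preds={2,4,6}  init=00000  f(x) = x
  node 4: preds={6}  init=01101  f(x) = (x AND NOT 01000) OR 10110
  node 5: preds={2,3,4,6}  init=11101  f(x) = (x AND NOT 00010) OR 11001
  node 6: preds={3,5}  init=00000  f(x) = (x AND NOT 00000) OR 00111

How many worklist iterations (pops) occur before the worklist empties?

Iteration log — 17 steps:
  step 1. node 0  ⊔preds=00000  new=01110  old=01000  +wl: 
  step 2. node 1  ⊔preds=11101  new=10111  old=00000  +wl: 
  step 3. node 2  ⊔preds=01110  new=01111  old=00000  +wl: 1
  step 4. node 3  ⊔preds=01111  new=01111  old=00000  +wl: 2
  step 5. node 4  ⊔preds=00000  new=11111  old=01101  +wl: 3
  step 6. node 5  ⊔preds=11111  new=11101  stable
  step 7. node 6  ⊔preds=11111  new=11111  old=00000  +wl: 4,5
  step 8. node 1  ⊔preds=11111  new=10111  stable
  step 9. node 2  ⊔preds=01111  new=01111  stable
  step 10. node 3  ⊔preds=11111  new=11111  old=01111  +wl: 2,6
  step 11. node 4  ⊔preds=11111  new=11111  stable
  step 12. node 5  ⊔preds=11111  new=11101  stable
  step 13. node 2  ⊔preds=11111  new=11111  old=01111  +wl: 1,3,5
  step 14. node 6  ⊔preds=11111  new=11111  stable
  step 15. node 1  ⊔preds=11111  new=10111  stable
  step 16. node 3  ⊔preds=11111  new=11111  stable
  step 17. node 5  ⊔preds=11111  new=11101  stable

Least fixpoint reached:
  node 0: 01110
  node 1: 10111
  node 2: 11111
  node 3: 11111
  node 4: 11111
  node 5: 11101
  node 6: 11111

17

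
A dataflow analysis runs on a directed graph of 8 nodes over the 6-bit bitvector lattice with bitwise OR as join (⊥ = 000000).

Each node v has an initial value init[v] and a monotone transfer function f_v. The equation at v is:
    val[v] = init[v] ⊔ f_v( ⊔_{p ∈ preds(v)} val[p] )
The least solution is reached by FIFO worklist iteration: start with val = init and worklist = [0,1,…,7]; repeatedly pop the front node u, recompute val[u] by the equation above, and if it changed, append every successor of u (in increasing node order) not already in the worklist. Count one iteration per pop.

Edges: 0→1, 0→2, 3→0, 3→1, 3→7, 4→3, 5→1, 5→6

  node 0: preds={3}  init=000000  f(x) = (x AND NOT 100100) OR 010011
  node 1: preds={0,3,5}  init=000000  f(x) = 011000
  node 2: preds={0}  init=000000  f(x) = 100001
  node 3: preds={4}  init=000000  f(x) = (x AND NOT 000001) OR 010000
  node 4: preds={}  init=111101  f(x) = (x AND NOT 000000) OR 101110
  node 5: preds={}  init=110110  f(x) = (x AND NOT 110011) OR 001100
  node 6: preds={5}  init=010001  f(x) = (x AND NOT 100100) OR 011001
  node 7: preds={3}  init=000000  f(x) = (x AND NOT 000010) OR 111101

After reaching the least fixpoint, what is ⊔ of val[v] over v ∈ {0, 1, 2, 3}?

111111

Trace (15 dequeues):
  [1] u=0 | in 000000 | out 010011 | prev 000000 | push {}
  [2] u=1 | in 110111 | out 011000 | prev 000000 | push {}
  [3] u=2 | in 010011 | out 100001 | prev 000000 | push {}
  [4] u=3 | in 111101 | out 111100 | prev 000000 | push {0,1}
  [5] u=4 | in 000000 | out 111111 | prev 111101 | push {3}
  [6] u=5 | in 000000 | out 111110 | prev 110110 | push {}
  [7] u=6 | in 111110 | out 011011 | prev 010001 | push {}
  [8] u=7 | in 111100 | out 111101 | prev 000000 | push {}
  [9] u=0 | in 111100 | out 011011 | prev 010011 | push {2}
  [10] u=1 | in 111111 | out 011000 | ==
  [11] u=3 | in 111111 | out 111110 | prev 111100 | push {0,1,7}
  [12] u=2 | in 011011 | out 100001 | ==
  [13] u=0 | in 111110 | out 011011 | ==
  [14] u=1 | in 111111 | out 011000 | ==
  [15] u=7 | in 111110 | out 111101 | ==

Converged values:
  [0] 011011
  [1] 011000
  [2] 100001
  [3] 111110
  [4] 111111
  [5] 111110
  [6] 011011
  [7] 111101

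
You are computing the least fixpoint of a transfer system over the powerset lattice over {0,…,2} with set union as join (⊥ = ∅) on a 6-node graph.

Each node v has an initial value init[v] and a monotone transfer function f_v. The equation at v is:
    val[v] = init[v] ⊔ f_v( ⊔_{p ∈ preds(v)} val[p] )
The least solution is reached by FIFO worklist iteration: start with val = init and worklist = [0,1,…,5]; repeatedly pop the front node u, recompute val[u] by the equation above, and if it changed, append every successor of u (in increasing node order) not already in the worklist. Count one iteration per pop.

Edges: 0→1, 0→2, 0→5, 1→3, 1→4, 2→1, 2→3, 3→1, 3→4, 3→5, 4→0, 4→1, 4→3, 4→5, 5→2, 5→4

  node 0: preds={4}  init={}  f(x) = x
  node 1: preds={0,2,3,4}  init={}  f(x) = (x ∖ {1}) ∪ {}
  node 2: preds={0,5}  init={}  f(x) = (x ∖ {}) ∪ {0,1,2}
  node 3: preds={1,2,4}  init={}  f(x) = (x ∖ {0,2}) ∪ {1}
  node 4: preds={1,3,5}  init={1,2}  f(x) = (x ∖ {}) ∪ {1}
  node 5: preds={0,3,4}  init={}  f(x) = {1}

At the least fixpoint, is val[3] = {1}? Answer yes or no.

yes

Trace (14 dequeues):
  [1] u=0 | in {1,2} | out {1,2} | prev {} | push {}
  [2] u=1 | in {1,2} | out {2} | prev {} | push {}
  [3] u=2 | in {1,2} | out {0,1,2} | prev {} | push {1}
  [4] u=3 | in {0,1,2} | out {1} | prev {} | push {}
  [5] u=4 | in {1,2} | out {1,2} | ==
  [6] u=5 | in {1,2} | out {1} | prev {} | push {2,4}
  [7] u=1 | in {0,1,2} | out {0,2} | prev {2} | push {3}
  [8] u=2 | in {1,2} | out {0,1,2} | ==
  [9] u=4 | in {0,1,2} | out {0,1,2} | prev {1,2} | push {0,1,5}
  [10] u=3 | in {0,1,2} | out {1} | ==
  [11] u=0 | in {0,1,2} | out {0,1,2} | prev {1,2} | push {2}
  [12] u=1 | in {0,1,2} | out {0,2} | ==
  [13] u=5 | in {0,1,2} | out {1} | ==
  [14] u=2 | in {0,1,2} | out {0,1,2} | ==

Converged values:
  [0] {0,1,2}
  [1] {0,2}
  [2] {0,1,2}
  [3] {1}
  [4] {0,1,2}
  [5] {1}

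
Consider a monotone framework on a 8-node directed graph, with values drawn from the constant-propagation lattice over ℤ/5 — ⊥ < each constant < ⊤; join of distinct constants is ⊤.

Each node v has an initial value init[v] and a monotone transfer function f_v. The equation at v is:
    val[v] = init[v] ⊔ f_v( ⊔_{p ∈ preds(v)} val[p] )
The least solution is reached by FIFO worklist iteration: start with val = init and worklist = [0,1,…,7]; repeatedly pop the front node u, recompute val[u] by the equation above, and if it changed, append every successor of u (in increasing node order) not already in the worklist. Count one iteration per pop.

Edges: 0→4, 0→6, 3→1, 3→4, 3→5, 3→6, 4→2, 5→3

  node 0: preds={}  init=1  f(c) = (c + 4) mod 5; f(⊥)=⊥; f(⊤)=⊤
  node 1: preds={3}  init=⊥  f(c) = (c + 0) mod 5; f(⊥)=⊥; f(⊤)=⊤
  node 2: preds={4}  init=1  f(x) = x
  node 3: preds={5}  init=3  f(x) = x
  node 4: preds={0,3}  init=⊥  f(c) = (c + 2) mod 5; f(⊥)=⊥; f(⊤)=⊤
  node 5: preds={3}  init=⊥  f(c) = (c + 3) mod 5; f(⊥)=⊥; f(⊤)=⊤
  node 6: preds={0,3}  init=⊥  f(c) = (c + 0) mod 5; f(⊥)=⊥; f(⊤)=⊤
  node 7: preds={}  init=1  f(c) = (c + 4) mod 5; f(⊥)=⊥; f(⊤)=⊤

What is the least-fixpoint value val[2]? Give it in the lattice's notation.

Iteration log — 15 steps:
  step 1. node 0  ⊔preds=⊥  new=1  stable
  step 2. node 1  ⊔preds=3  new=3  old=⊥  +wl: 
  step 3. node 2  ⊔preds=⊥  new=1  stable
  step 4. node 3  ⊔preds=⊥  new=3  stable
  step 5. node 4  ⊔preds=⊤  new=⊤  old=⊥  +wl: 2
  step 6. node 5  ⊔preds=3  new=1  old=⊥  +wl: 3
  step 7. node 6  ⊔preds=⊤  new=⊤  old=⊥  +wl: 
  step 8. node 7  ⊔preds=⊥  new=1  stable
  step 9. node 2  ⊔preds=⊤  new=⊤  old=1  +wl: 
  step 10. node 3  ⊔preds=1  new=⊤  old=3  +wl: 1,4,5,6
  step 11. node 1  ⊔preds=⊤  new=⊤  old=3  +wl: 
  step 12. node 4  ⊔preds=⊤  new=⊤  stable
  step 13. node 5  ⊔preds=⊤  new=⊤  old=1  +wl: 3
  step 14. node 6  ⊔preds=⊤  new=⊤  stable
  step 15. node 3  ⊔preds=⊤  new=⊤  stable

Least fixpoint reached:
  node 0: 1
  node 1: ⊤
  node 2: ⊤
  node 3: ⊤
  node 4: ⊤
  node 5: ⊤
  node 6: ⊤
  node 7: 1

⊤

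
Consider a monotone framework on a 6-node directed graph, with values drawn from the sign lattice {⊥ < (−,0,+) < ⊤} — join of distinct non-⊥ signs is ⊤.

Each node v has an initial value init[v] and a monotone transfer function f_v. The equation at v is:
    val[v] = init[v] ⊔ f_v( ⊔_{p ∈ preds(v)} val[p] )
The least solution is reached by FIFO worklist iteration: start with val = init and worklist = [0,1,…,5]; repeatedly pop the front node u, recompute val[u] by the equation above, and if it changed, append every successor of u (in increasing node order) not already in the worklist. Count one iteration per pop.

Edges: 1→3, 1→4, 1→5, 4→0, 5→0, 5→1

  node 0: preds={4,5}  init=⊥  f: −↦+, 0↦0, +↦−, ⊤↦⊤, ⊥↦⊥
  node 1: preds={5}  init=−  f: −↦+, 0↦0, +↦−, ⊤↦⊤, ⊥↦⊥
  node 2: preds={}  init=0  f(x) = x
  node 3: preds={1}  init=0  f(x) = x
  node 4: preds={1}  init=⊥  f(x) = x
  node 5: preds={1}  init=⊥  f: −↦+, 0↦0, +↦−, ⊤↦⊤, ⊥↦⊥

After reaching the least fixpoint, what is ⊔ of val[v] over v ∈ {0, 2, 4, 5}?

⊤

Iteration log — 8 steps:
  step 1. node 0  ⊔preds=⊥  new=⊥  stable
  step 2. node 1  ⊔preds=⊥  new=−  stable
  step 3. node 2  ⊔preds=⊥  new=0  stable
  step 4. node 3  ⊔preds=−  new=⊤  old=0  +wl: 
  step 5. node 4  ⊔preds=−  new=−  old=⊥  +wl: 0
  step 6. node 5  ⊔preds=−  new=+  old=⊥  +wl: 1
  step 7. node 0  ⊔preds=⊤  new=⊤  old=⊥  +wl: 
  step 8. node 1  ⊔preds=+  new=−  stable

Least fixpoint reached:
  node 0: ⊤
  node 1: −
  node 2: 0
  node 3: ⊤
  node 4: −
  node 5: +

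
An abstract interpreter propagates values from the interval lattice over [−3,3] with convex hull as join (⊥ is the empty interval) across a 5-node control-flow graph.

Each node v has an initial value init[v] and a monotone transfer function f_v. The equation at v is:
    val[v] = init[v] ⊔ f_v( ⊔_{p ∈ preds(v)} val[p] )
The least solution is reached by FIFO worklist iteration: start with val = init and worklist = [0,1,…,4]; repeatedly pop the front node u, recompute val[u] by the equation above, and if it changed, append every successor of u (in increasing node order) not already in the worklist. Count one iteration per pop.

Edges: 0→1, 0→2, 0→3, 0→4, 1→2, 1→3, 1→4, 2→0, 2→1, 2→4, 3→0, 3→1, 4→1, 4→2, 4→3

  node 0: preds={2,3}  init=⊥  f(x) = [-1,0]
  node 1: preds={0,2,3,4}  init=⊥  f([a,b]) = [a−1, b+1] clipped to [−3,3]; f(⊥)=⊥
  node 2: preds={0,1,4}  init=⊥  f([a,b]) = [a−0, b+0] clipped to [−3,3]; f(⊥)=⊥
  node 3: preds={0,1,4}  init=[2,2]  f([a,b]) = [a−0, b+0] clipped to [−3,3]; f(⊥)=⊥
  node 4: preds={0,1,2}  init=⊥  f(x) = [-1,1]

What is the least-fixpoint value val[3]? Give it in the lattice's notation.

Trace (12 dequeues):
  [1] u=0 | in [2,2] | out [-1,0] | prev ⊥ | push {}
  [2] u=1 | in [-1,2] | out [-2,3] | prev ⊥ | push {}
  [3] u=2 | in [-2,3] | out [-2,3] | prev ⊥ | push {0,1}
  [4] u=3 | in [-2,3] | out [-2,3] | prev [2,2] | push {}
  [5] u=4 | in [-2,3] | out [-1,1] | prev ⊥ | push {2,3}
  [6] u=0 | in [-2,3] | out [-1,0] | ==
  [7] u=1 | in [-2,3] | out [-3,3] | prev [-2,3] | push {4}
  [8] u=2 | in [-3,3] | out [-3,3] | prev [-2,3] | push {0,1}
  [9] u=3 | in [-3,3] | out [-3,3] | prev [-2,3] | push {}
  [10] u=4 | in [-3,3] | out [-1,1] | ==
  [11] u=0 | in [-3,3] | out [-1,0] | ==
  [12] u=1 | in [-3,3] | out [-3,3] | ==

Converged values:
  [0] [-1,0]
  [1] [-3,3]
  [2] [-3,3]
  [3] [-3,3]
  [4] [-1,1]

[-3,3]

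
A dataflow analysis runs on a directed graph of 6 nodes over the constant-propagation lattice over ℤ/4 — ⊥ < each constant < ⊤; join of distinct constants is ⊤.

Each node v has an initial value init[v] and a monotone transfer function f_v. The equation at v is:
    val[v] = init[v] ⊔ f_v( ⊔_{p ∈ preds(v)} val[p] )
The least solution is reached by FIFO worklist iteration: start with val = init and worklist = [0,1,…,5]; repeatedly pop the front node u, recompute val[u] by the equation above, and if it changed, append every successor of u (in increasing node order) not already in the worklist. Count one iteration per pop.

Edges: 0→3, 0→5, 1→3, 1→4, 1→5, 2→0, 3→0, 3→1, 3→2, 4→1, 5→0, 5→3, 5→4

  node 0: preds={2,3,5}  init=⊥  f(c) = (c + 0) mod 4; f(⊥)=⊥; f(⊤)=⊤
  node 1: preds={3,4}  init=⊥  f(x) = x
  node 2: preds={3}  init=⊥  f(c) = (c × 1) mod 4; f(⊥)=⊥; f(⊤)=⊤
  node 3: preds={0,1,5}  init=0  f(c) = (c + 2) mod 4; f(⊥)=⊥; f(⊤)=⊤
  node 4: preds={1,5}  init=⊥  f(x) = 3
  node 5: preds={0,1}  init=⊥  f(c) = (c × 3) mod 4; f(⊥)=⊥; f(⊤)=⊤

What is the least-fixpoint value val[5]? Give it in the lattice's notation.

⊤

Trace (15 dequeues):
  [1] u=0 | in 0 | out 0 | prev ⊥ | push {}
  [2] u=1 | in 0 | out 0 | prev ⊥ | push {}
  [3] u=2 | in 0 | out 0 | prev ⊥ | push {0}
  [4] u=3 | in 0 | out ⊤ | prev 0 | push {1,2}
  [5] u=4 | in 0 | out 3 | prev ⊥ | push {}
  [6] u=5 | in 0 | out 0 | prev ⊥ | push {3,4}
  [7] u=0 | in ⊤ | out ⊤ | prev 0 | push {5}
  [8] u=1 | in ⊤ | out ⊤ | prev 0 | push {}
  [9] u=2 | in ⊤ | out ⊤ | prev 0 | push {0}
  [10] u=3 | in ⊤ | out ⊤ | ==
  [11] u=4 | in ⊤ | out 3 | ==
  [12] u=5 | in ⊤ | out ⊤ | prev 0 | push {3,4}
  [13] u=0 | in ⊤ | out ⊤ | ==
  [14] u=3 | in ⊤ | out ⊤ | ==
  [15] u=4 | in ⊤ | out 3 | ==

Converged values:
  [0] ⊤
  [1] ⊤
  [2] ⊤
  [3] ⊤
  [4] 3
  [5] ⊤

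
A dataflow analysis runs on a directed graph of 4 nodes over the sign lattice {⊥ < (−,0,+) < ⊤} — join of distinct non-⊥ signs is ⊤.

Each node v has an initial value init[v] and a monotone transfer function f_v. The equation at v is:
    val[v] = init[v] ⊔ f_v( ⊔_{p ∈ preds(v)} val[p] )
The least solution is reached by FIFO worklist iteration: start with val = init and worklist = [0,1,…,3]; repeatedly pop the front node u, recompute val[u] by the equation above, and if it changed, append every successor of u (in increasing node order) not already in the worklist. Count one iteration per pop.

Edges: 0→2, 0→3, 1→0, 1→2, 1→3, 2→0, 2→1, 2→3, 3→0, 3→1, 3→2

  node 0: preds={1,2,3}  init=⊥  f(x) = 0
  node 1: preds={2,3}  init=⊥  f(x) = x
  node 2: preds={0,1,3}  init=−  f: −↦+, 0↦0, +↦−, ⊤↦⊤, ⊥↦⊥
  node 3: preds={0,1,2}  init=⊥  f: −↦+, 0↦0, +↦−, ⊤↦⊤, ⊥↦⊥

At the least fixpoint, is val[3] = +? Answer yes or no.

Iteration log — 9 steps:
  step 1. node 0  ⊔preds=−  new=0  old=⊥  +wl: 
  step 2. node 1  ⊔preds=−  new=−  old=⊥  +wl: 0
  step 3. node 2  ⊔preds=⊤  new=⊤  old=−  +wl: 1
  step 4. node 3  ⊔preds=⊤  new=⊤  old=⊥  +wl: 2
  step 5. node 0  ⊔preds=⊤  new=0  stable
  step 6. node 1  ⊔preds=⊤  new=⊤  old=−  +wl: 0,3
  step 7. node 2  ⊔preds=⊤  new=⊤  stable
  step 8. node 0  ⊔preds=⊤  new=0  stable
  step 9. node 3  ⊔preds=⊤  new=⊤  stable

Least fixpoint reached:
  node 0: 0
  node 1: ⊤
  node 2: ⊤
  node 3: ⊤

no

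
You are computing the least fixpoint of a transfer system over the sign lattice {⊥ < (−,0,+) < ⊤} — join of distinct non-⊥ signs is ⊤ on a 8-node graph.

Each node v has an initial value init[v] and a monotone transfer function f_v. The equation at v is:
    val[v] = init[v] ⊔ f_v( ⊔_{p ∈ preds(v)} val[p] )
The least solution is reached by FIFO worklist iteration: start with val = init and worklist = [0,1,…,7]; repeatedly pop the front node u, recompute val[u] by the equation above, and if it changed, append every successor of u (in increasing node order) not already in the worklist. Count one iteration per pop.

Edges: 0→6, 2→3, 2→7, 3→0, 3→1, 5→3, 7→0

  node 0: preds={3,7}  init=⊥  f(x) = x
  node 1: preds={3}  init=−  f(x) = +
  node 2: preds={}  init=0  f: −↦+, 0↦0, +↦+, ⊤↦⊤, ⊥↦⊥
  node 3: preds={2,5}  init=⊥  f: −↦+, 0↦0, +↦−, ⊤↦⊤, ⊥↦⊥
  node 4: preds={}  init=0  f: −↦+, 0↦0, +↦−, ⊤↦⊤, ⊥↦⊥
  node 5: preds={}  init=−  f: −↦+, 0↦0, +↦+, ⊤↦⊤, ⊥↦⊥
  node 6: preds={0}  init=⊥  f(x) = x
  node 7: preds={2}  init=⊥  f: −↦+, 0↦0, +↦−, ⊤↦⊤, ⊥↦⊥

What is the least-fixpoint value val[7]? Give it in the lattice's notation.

0

Worklist (11 pops):
  #1 pop 0: in=⊥ → ⊥ (no change)
  #2 pop 1: in=⊥ → ⊤ (was −); enqueue []
  #3 pop 2: in=⊥ → 0 (no change)
  #4 pop 3: in=⊤ → ⊤ (was ⊥); enqueue [0,1]
  #5 pop 4: in=⊥ → 0 (no change)
  #6 pop 5: in=⊥ → − (no change)
  #7 pop 6: in=⊥ → ⊥ (no change)
  #8 pop 7: in=0 → 0 (was ⊥); enqueue []
  #9 pop 0: in=⊤ → ⊤ (was ⊥); enqueue [6]
  #10 pop 1: in=⊤ → ⊤ (no change)
  #11 pop 6: in=⊤ → ⊤ (was ⊥); enqueue []

Fixpoint:
  val[0] = ⊤
  val[1] = ⊤
  val[2] = 0
  val[3] = ⊤
  val[4] = 0
  val[5] = −
  val[6] = ⊤
  val[7] = 0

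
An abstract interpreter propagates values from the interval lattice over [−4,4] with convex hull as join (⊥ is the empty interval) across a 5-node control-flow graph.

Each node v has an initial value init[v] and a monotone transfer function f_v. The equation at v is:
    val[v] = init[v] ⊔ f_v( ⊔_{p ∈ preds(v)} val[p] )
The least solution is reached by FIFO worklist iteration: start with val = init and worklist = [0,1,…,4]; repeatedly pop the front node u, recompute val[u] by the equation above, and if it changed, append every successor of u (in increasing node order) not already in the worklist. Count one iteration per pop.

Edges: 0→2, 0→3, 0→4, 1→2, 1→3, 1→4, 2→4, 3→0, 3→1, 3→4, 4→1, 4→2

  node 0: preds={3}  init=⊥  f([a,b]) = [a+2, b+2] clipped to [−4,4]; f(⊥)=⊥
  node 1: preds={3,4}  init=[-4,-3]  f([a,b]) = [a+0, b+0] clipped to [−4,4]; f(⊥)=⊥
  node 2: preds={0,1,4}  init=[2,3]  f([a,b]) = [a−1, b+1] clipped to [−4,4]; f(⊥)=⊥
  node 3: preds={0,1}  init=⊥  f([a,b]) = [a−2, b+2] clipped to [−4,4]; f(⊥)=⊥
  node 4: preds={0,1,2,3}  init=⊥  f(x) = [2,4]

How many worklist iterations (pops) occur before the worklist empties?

15

Iteration log — 15 steps:
  step 1. node 0  ⊔preds=⊥  new=⊥  stable
  step 2. node 1  ⊔preds=⊥  new=[-4,-3]  stable
  step 3. node 2  ⊔preds=[-4,-3]  new=[-4,3]  old=[2,3]  +wl: 
  step 4. node 3  ⊔preds=[-4,-3]  new=[-4,-1]  old=⊥  +wl: 0,1
  step 5. node 4  ⊔preds=[-4,3]  new=[2,4]  old=⊥  +wl: 2
  step 6. node 0  ⊔preds=[-4,-1]  new=[-2,1]  old=⊥  +wl: 3,4
  step 7. node 1  ⊔preds=[-4,4]  new=[-4,4]  old=[-4,-3]  +wl: 
  step 8. node 2  ⊔preds=[-4,4]  new=[-4,4]  old=[-4,3]  +wl: 
  step 9. node 3  ⊔preds=[-4,4]  new=[-4,4]  old=[-4,-1]  +wl: 0,1
  step 10. node 4  ⊔preds=[-4,4]  new=[2,4]  stable
  step 11. node 0  ⊔preds=[-4,4]  new=[-2,4]  old=[-2,1]  +wl: 2,3,4
  step 12. node 1  ⊔preds=[-4,4]  new=[-4,4]  stable
  step 13. node 2  ⊔preds=[-4,4]  new=[-4,4]  stable
  step 14. node 3  ⊔preds=[-4,4]  new=[-4,4]  stable
  step 15. node 4  ⊔preds=[-4,4]  new=[2,4]  stable

Least fixpoint reached:
  node 0: [-2,4]
  node 1: [-4,4]
  node 2: [-4,4]
  node 3: [-4,4]
  node 4: [2,4]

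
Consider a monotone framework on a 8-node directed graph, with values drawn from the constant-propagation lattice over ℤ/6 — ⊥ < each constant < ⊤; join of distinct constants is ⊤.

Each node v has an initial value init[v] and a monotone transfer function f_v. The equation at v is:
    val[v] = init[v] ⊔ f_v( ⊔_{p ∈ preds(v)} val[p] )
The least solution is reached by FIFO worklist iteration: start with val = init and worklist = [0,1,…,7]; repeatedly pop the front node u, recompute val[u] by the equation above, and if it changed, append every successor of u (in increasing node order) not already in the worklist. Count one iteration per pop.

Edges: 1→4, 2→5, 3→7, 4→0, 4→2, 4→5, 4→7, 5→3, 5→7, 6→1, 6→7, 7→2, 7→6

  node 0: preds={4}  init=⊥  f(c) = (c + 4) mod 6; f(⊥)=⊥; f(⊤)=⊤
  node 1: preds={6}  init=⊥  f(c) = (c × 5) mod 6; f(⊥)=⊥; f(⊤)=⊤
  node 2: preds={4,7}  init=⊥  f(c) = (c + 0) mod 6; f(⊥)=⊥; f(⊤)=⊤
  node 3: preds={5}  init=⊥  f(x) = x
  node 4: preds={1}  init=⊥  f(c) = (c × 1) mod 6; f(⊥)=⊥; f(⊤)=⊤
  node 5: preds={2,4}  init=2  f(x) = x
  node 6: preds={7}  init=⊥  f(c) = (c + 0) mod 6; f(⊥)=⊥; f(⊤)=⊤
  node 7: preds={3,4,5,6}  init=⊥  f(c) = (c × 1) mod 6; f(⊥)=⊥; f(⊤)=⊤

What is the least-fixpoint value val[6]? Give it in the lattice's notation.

⊤

Trace (28 dequeues):
  [1] u=0 | in ⊥ | out ⊥ | ==
  [2] u=1 | in ⊥ | out ⊥ | ==
  [3] u=2 | in ⊥ | out ⊥ | ==
  [4] u=3 | in 2 | out 2 | prev ⊥ | push {}
  [5] u=4 | in ⊥ | out ⊥ | ==
  [6] u=5 | in ⊥ | out 2 | ==
  [7] u=6 | in ⊥ | out ⊥ | ==
  [8] u=7 | in 2 | out 2 | prev ⊥ | push {2,6}
  [9] u=2 | in 2 | out 2 | prev ⊥ | push {5}
  [10] u=6 | in 2 | out 2 | prev ⊥ | push {1,7}
  [11] u=5 | in 2 | out 2 | ==
  [12] u=1 | in 2 | out 4 | prev ⊥ | push {4}
  [13] u=7 | in 2 | out 2 | ==
  [14] u=4 | in 4 | out 4 | prev ⊥ | push {0,2,5,7}
  [15] u=0 | in 4 | out 2 | prev ⊥ | push {}
  [16] u=2 | in ⊤ | out ⊤ | prev 2 | push {}
  [17] u=5 | in ⊤ | out ⊤ | prev 2 | push {3}
  [18] u=7 | in ⊤ | out ⊤ | prev 2 | push {2,6}
  [19] u=3 | in ⊤ | out ⊤ | prev 2 | push {7}
  [20] u=2 | in ⊤ | out ⊤ | ==
  [21] u=6 | in ⊤ | out ⊤ | prev 2 | push {1}
  [22] u=7 | in ⊤ | out ⊤ | ==
  [23] u=1 | in ⊤ | out ⊤ | prev 4 | push {4}
  [24] u=4 | in ⊤ | out ⊤ | prev 4 | push {0,2,5,7}
  [25] u=0 | in ⊤ | out ⊤ | prev 2 | push {}
  [26] u=2 | in ⊤ | out ⊤ | ==
  [27] u=5 | in ⊤ | out ⊤ | ==
  [28] u=7 | in ⊤ | out ⊤ | ==

Converged values:
  [0] ⊤
  [1] ⊤
  [2] ⊤
  [3] ⊤
  [4] ⊤
  [5] ⊤
  [6] ⊤
  [7] ⊤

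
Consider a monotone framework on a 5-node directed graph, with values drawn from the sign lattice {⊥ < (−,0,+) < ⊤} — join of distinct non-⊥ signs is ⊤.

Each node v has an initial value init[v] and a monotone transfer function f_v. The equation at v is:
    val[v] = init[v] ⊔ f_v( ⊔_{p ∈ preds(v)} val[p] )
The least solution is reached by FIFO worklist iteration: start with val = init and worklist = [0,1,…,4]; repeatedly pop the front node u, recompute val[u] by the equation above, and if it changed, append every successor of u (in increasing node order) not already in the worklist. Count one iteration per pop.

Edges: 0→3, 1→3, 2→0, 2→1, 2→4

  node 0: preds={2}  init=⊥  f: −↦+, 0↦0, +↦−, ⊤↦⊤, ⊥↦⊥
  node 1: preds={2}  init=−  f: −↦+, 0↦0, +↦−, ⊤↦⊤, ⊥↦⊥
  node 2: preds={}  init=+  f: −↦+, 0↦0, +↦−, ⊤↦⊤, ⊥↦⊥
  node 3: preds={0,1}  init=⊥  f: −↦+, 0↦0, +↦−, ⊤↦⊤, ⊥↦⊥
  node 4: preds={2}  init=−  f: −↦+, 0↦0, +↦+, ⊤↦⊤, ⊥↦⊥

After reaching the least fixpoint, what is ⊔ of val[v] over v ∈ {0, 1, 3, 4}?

Trace (5 dequeues):
  [1] u=0 | in + | out − | prev ⊥ | push {}
  [2] u=1 | in + | out − | ==
  [3] u=2 | in ⊥ | out + | ==
  [4] u=3 | in − | out + | prev ⊥ | push {}
  [5] u=4 | in + | out ⊤ | prev − | push {}

Converged values:
  [0] −
  [1] −
  [2] +
  [3] +
  [4] ⊤

⊤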